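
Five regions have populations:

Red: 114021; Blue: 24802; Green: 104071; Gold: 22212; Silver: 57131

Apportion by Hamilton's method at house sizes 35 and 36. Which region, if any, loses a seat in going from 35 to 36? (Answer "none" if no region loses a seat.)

At 35 seats: Red 12, Blue 3, Green 11, Gold 3, Silver 6.
At 36 seats: Red 13, Blue 3, Green 12, Gold 2, Silver 6.
Gold drops from 3 to 2.

Gold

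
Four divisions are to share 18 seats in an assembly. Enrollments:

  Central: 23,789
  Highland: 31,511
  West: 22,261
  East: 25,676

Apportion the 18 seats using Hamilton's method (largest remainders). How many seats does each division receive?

Standard divisor: 103237 ÷ 18 ≈ 5735.389.
Standard quotas: Central 4.1478, Highland 5.4941, West 3.8813, East 4.4768.
Lower quotas: Central 4, Highland 5, West 3, East 4 (sum 16, leaving 2 seats).
Remainders in descending order: West 0.8813, Highland 0.4941, East 0.4768, Central 0.1478.
Largest remainders: West, Highland receive the extra seats.

Central: 4, Highland: 6, West: 4, East: 4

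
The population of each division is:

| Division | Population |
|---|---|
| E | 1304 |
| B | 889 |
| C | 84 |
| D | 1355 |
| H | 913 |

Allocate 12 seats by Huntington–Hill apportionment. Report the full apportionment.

With divisor 384: modified quotas E 3.396, B 2.315, C 0.219, D 3.529, H 2.378.
Geometric-mean thresholds: E √(3·4)=3.464, B √(2·3)=2.449, C (min 1), D √(3·4)=3.464, H √(2·3)=2.449.
Each quota rounded against its threshold gives E 3, B 2, C 1, D 4, H 2 (total 12).

E 3, B 2, C 1, D 4, H 2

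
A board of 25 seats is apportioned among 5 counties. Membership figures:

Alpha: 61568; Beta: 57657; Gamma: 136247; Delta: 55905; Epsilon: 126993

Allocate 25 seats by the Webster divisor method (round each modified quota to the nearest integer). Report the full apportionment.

Alpha 4; Beta 3; Gamma 8; Delta 3; Epsilon 7

Standard divisor 438370/25 ≈ 17534.8; standard quotas: Alpha 3.511, Beta 3.288, Gamma 7.770, Delta 3.188, Epsilon 7.242.
Rounding to the nearest integer gives Alpha 4, Beta 3, Gamma 8, Delta 3, Epsilon 7 — total 25, matching the house size, so no adjustment is needed.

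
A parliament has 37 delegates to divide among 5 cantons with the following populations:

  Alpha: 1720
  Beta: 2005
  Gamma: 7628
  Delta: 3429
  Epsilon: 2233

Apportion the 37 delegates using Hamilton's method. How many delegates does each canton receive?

Standard divisor: 17015 ÷ 37 ≈ 459.865.
Standard quotas: Alpha 3.7402, Beta 4.3600, Gamma 16.5875, Delta 7.4565, Epsilon 4.8558.
Lower quotas: Alpha 3, Beta 4, Gamma 16, Delta 7, Epsilon 4 (sum 34, leaving 3 seats).
Remainders in descending order: Epsilon 0.8558, Alpha 0.7402, Gamma 0.5875, Delta 0.4565, Beta 0.3600.
The surplus seats go to Epsilon, Alpha, Gamma.

Alpha 4; Beta 4; Gamma 17; Delta 7; Epsilon 5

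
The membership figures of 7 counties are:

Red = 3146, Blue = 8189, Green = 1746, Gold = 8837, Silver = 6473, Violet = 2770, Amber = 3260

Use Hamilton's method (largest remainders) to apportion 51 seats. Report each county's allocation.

Standard divisor: 34421 ÷ 51 ≈ 674.922.
Standard quotas: Red 4.6613, Blue 12.1333, Green 2.5870, Gold 13.0934, Silver 9.5907, Violet 4.1042, Amber 4.8302.
Lower quotas: Red 4, Blue 12, Green 2, Gold 13, Silver 9, Violet 4, Amber 4 (sum 48, leaving 3 seats).
Remainders in descending order: Amber 0.8302, Red 0.6613, Silver 0.5907, Green 0.5870, Blue 0.1333, Violet 0.1042, Gold 0.0934.
The surplus seats go to Amber, Red, Silver.

Red 5; Blue 12; Green 2; Gold 13; Silver 10; Violet 4; Amber 5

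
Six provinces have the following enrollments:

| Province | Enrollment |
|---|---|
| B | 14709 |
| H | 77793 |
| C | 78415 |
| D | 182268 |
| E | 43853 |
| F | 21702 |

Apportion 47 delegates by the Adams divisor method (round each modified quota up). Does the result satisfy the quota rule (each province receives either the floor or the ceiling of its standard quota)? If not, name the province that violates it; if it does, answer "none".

Standard quotas: B 1.651, H 8.732, C 8.801, D 20.458, E 4.922, F 2.436.
Adams allocation: B 2, H 9, C 9, D 19, E 5, F 3.
D has quota 20.458 (lower 20, upper 21) but receives 19 — outside the quota interval.

D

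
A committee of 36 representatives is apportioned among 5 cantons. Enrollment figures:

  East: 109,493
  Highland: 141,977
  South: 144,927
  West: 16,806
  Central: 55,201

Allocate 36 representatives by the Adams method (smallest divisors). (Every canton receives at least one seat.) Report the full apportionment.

Standard divisor 468404/36 ≈ 13011.222; standard quotas: East 8.415, Highland 10.912, South 11.139, West 1.292, Central 4.243.
Rounding up gives 9, 11, 12, 2, 5 = 39 seats, so the divisor must be adjusted.
With modified divisor 14000: modified quotas East 7.821, Highland 10.141, South 10.352, West 1.200, Central 3.943.
Rounding up: East 8, Highland 11, South 11, West 2, Central 4 (total 36).

East 8, Highland 11, South 11, West 2, Central 4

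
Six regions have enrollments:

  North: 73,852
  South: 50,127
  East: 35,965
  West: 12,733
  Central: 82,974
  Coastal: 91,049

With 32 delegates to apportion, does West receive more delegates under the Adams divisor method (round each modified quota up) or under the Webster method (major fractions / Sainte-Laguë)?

Adams

Adams: North 7, South 5, East 3, West 2, Central 7, Coastal 8.
Webster: North 7, South 5, East 3, West 1, Central 8, Coastal 8.
West gets 2 under Adams and 1 under Webster.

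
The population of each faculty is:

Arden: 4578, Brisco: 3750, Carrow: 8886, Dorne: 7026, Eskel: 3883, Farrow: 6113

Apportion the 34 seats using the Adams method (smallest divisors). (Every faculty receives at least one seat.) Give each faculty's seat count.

Arden 5; Brisco 4; Carrow 8; Dorne 7; Eskel 4; Farrow 6

Standard divisor 34236/34 ≈ 1006.941; standard quotas: Arden 4.546, Brisco 3.724, Carrow 8.825, Dorne 6.978, Eskel 3.856, Farrow 6.071.
Rounding up gives 5, 4, 9, 7, 4, 7 = 36 seats, so the divisor must be adjusted.
With modified divisor 1130: modified quotas Arden 4.051, Brisco 3.319, Carrow 7.864, Dorne 6.218, Eskel 3.436, Farrow 5.410.
Rounding up: Arden 5, Brisco 4, Carrow 8, Dorne 7, Eskel 4, Farrow 6 (total 34).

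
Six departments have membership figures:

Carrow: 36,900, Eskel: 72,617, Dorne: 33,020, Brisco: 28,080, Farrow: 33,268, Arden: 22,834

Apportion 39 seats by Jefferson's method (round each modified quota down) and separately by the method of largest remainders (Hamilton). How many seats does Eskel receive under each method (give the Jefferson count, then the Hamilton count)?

Jefferson: Carrow 6, Eskel 13, Dorne 5, Brisco 5, Farrow 6, Arden 4.
Hamilton: Carrow 6, Eskel 12, Dorne 6, Brisco 5, Farrow 6, Arden 4.
Eskel gets 13 under Jefferson and 12 under Hamilton.

13 and 12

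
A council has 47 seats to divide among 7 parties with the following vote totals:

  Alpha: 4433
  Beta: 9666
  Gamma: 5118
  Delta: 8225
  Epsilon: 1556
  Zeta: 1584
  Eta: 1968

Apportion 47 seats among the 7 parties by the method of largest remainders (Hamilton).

Alpha=7, Beta=14, Gamma=7, Delta=12, Epsilon=2, Zeta=2, Eta=3

Standard divisor: 32550 ÷ 47 ≈ 692.553.
Standard quotas: Alpha 6.4010, Beta 13.9571, Gamma 7.3900, Delta 11.8763, Epsilon 2.2468, Zeta 2.2872, Eta 2.8417.
Lower quotas: Alpha 6, Beta 13, Gamma 7, Delta 11, Epsilon 2, Zeta 2, Eta 2 (sum 43, leaving 4 seats).
Remainders in descending order: Beta 0.9571, Delta 0.8763, Eta 0.8417, Alpha 0.4010, Gamma 0.3900, Zeta 0.2872, Epsilon 0.2468.
The surplus seats go to Beta, Delta, Eta, Alpha.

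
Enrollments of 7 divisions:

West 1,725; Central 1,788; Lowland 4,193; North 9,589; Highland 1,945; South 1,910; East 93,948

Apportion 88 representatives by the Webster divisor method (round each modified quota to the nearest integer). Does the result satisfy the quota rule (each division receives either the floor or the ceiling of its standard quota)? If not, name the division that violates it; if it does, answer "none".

Standard quotas: West 1.319, Central 1.367, Lowland 3.206, North 7.331, Highland 1.487, South 1.460, East 71.829.
Webster allocation: West 1, Central 1, Lowland 3, North 7, Highland 2, South 1, East 73.
East has quota 71.829 (lower 71, upper 72) but receives 73 — outside the quota interval.

East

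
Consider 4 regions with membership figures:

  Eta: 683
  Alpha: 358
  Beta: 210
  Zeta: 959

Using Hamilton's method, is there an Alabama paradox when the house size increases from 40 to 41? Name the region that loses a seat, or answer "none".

Alpha

At 40 seats: Eta 12, Alpha 7, Beta 4, Zeta 17.
At 41 seats: Eta 13, Alpha 6, Beta 4, Zeta 18.
Alpha drops from 7 to 6.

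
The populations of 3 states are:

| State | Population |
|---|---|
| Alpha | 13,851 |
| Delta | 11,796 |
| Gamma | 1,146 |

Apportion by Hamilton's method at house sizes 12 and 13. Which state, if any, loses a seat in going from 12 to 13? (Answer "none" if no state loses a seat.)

Gamma

At 12 seats: Alpha 6, Delta 5, Gamma 1.
At 13 seats: Alpha 7, Delta 6, Gamma 0.
Gamma drops from 1 to 0.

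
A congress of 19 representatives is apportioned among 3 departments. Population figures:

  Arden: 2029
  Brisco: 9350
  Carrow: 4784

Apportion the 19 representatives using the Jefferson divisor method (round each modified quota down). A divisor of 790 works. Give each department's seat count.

Arden: 2, Brisco: 11, Carrow: 6

With modified divisor 790: modified quotas Arden 2.568, Brisco 11.835, Carrow 6.056.
Rounding down: Arden 2, Brisco 11, Carrow 6 (total 19).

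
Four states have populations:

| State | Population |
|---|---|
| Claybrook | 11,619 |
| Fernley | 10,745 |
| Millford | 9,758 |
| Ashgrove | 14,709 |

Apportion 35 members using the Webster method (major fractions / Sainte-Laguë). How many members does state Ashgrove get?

Standard divisor 46831/35 ≈ 1338.029; standard quotas: Claybrook 8.684, Fernley 8.030, Millford 7.293, Ashgrove 10.993.
Rounding to the nearest integer gives Claybrook 9, Fernley 8, Millford 7, Ashgrove 11 — total 35, matching the house size, so no adjustment is needed.
Ashgrove receives 11.

11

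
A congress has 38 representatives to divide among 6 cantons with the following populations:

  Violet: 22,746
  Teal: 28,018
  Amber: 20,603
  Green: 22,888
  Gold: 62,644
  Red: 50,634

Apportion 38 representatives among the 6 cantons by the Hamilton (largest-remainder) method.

Total 207533; standard divisor 207533/38 ≈ 5461.395.
Standard quotas: Violet 4.1649, Teal 5.1302, Amber 3.7725, Green 4.1909, Gold 11.4703, Red 9.2713.
Lower quotas: Violet 4, Teal 5, Amber 3, Green 4, Gold 11, Red 9 (sum 36, leaving 2 seats).
Remainders in descending order: Amber 0.7725, Gold 0.4703, Red 0.2713, Green 0.1909, Violet 0.1649, Teal 0.1302.
Largest remainders: Amber, Gold receive the extra seats.

Violet: 4, Teal: 5, Amber: 4, Green: 4, Gold: 12, Red: 9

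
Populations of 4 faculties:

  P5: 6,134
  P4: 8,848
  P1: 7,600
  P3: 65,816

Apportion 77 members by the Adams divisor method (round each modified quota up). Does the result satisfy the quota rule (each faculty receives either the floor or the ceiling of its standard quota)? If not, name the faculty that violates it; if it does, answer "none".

P3

Standard quotas: P5 5.343, P4 7.707, P1 6.620, P3 57.330.
Adams allocation: P5 6, P4 8, P1 7, P3 56.
P3 has quota 57.330 (lower 57, upper 58) but receives 56 — outside the quota interval.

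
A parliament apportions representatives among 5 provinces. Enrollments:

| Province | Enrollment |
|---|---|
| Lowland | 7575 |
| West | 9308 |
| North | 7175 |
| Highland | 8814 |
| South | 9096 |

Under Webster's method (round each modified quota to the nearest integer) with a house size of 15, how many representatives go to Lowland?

3

Standard divisor 41968/15 ≈ 2797.867; standard quotas: Lowland 2.707, West 3.327, North 2.564, Highland 3.150, South 3.251.
Rounding to the nearest integer gives Lowland 3, West 3, North 3, Highland 3, South 3 — total 15, matching the house size, so no adjustment is needed.
Lowland receives 3.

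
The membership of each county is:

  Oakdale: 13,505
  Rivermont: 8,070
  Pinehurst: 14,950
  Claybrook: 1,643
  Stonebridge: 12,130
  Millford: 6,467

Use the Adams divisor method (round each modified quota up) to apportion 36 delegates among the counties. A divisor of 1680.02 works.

With modified divisor 1680.02: modified quotas Oakdale 8.039, Rivermont 4.804, Pinehurst 8.899, Claybrook 0.978, Stonebridge 7.220, Millford 3.849.
Rounding up: Oakdale 9, Rivermont 5, Pinehurst 9, Claybrook 1, Stonebridge 8, Millford 4 (total 36).

Oakdale: 9; Rivermont: 5; Pinehurst: 9; Claybrook: 1; Stonebridge: 8; Millford: 4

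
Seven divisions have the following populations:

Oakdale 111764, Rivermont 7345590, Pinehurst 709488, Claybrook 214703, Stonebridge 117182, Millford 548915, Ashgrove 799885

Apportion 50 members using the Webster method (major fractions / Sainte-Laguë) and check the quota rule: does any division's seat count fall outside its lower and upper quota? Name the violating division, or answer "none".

Rivermont

Standard quotas: Oakdale 0.567, Rivermont 37.297, Pinehurst 3.602, Claybrook 1.090, Stonebridge 0.595, Millford 2.787, Ashgrove 4.061.
Webster allocation: Oakdale 1, Rivermont 36, Pinehurst 4, Claybrook 1, Stonebridge 1, Millford 3, Ashgrove 4.
Rivermont has quota 37.297 (lower 37, upper 38) but receives 36 — outside the quota interval.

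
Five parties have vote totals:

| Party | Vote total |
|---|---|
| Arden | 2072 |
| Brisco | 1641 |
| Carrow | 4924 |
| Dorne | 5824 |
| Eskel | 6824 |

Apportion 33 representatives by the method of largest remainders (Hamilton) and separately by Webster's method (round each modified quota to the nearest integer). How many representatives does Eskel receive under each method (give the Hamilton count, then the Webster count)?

11 and 10

Hamilton: Arden 3, Brisco 2, Carrow 8, Dorne 9, Eskel 11.
Webster: Arden 3, Brisco 3, Carrow 8, Dorne 9, Eskel 10.
Eskel gets 11 under Hamilton and 10 under Webster.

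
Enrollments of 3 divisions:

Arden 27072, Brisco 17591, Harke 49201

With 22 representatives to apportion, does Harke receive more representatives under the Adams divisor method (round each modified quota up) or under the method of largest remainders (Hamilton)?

Adams: Arden 7, Brisco 4, Harke 11.
Hamilton: Arden 6, Brisco 4, Harke 12.
Harke gets 11 under Adams and 12 under Hamilton.

Hamilton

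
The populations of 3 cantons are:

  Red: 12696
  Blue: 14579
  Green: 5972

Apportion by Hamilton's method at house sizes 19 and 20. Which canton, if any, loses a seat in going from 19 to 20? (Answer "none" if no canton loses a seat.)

Green

At 19 seats: Red 7, Blue 8, Green 4.
At 20 seats: Red 8, Blue 9, Green 3.
Green drops from 4 to 3.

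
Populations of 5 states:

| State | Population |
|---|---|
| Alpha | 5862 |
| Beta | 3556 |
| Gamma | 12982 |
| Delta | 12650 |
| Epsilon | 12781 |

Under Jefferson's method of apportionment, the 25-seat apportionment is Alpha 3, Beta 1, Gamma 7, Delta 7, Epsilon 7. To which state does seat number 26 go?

Priority for the next seat is population ÷ (current seats + 1).
Priorities: Alpha 1465.500, Beta 1778.000, Gamma 1622.750, Delta 1581.250, Epsilon 1597.625.
Highest priority: Beta.

Beta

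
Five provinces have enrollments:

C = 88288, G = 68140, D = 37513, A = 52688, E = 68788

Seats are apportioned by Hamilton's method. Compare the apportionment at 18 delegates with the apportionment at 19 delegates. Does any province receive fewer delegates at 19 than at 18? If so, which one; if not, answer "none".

At 18 seats: C 5, G 4, D 2, A 3, E 4.
At 19 seats: C 6, G 4, D 2, A 3, E 4.
No province's allocation decreased.

none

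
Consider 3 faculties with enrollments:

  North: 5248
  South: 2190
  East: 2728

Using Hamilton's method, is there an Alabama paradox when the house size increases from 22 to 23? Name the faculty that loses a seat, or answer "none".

none

At 22 seats: North 11, South 5, East 6.
At 23 seats: North 12, South 5, East 6.
No faculty's allocation decreased.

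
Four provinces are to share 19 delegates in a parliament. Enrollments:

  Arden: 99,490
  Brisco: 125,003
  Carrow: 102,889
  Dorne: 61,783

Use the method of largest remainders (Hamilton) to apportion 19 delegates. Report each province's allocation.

Total 389165; standard divisor 389165/19 ≈ 20482.368.
Standard quotas: Arden 4.8573, Brisco 6.1030, Carrow 5.0233, Dorne 3.0164.
Lower quotas: Arden 4, Brisco 6, Carrow 5, Dorne 3 (sum 18, leaving 1 seat).
Remainders in descending order: Arden 0.8573, Brisco 0.1030, Carrow 0.0233, Dorne 0.0164.
Largest remainder: Arden receives the extra seat.

Arden 5; Brisco 6; Carrow 5; Dorne 3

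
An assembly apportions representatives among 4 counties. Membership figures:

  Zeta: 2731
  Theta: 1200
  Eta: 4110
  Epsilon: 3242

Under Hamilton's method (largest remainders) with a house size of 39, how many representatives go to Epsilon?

The standard divisor is 11283/39 ≈ 289.308.
Standard quotas: Zeta 9.440, Theta 4.148, Eta 14.206, Epsilon 11.206.
Lower quotas: Zeta 9, Theta 4, Eta 14, Epsilon 11 (sum 38, leaving 1 seat).
Remainders in descending order: Zeta 0.440, Eta 0.206, Epsilon 0.206, Theta 0.148.
The surplus seat goes to Zeta.
Epsilon receives 11.

11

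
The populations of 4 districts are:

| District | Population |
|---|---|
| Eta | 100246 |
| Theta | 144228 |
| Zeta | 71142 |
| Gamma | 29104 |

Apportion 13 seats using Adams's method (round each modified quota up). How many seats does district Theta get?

5

Standard divisor 344720/13 ≈ 26516.923; standard quotas: Eta 3.780, Theta 5.439, Zeta 2.683, Gamma 1.098.
Rounding up gives 4, 6, 3, 2 = 15 seats, so the divisor must be adjusted.
With modified divisor 31300: modified quotas Eta 3.203, Theta 4.608, Zeta 2.273, Gamma 0.930.
Rounding up: Eta 4, Theta 5, Zeta 3, Gamma 1 (total 13).
Theta receives 5.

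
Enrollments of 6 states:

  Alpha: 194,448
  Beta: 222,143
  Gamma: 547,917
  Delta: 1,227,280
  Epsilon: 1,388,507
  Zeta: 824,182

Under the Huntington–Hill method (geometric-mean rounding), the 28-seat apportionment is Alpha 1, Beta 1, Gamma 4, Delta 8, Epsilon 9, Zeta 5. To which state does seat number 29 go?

Priority for the next seat is population ÷ (√(s·(s+1))).
Priorities: Alpha 137495.499, Beta 157078.822, Gamma 122517.966, Delta 144636.335, Epsilon 146361.489, Zeta 150474.358.
Highest priority: Beta.

Beta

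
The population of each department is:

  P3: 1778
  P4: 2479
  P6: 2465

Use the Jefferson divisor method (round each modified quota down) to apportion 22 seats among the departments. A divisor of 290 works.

With modified divisor 290: modified quotas P3 6.131, P4 8.548, P6 8.500.
Rounding down: P3 6, P4 8, P6 8 (total 22).

P3: 6; P4: 8; P6: 8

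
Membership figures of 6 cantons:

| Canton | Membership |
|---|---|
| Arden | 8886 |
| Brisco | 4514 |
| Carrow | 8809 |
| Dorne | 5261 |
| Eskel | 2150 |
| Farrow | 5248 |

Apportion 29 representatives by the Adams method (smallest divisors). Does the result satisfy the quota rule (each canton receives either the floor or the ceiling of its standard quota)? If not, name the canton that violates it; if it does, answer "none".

none

Standard quotas: Arden 7.391, Brisco 3.754, Carrow 7.327, Dorne 4.376, Eskel 1.788, Farrow 4.365.
Adams allocation: Arden 7, Brisco 4, Carrow 7, Dorne 5, Eskel 2, Farrow 4.
Every allocation lies between the lower and upper quota.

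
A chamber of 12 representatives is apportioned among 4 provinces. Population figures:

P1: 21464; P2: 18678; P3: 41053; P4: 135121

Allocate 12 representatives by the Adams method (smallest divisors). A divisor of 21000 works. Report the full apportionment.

P1 2, P2 1, P3 2, P4 7

With modified divisor 21000: modified quotas P1 1.022, P2 0.889, P3 1.955, P4 6.434.
Rounding up: P1 2, P2 1, P3 2, P4 7 (total 12).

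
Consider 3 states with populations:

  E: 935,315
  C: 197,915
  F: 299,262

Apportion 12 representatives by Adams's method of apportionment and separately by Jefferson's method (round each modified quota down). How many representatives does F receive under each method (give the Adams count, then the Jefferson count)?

3 and 2

Adams: E 7, C 2, F 3.
Jefferson: E 9, C 1, F 2.
F gets 3 under Adams and 2 under Jefferson.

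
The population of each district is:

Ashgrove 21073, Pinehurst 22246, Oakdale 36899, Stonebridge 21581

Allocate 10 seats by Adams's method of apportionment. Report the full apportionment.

Standard divisor 101799/10 ≈ 10179.9; standard quotas: Ashgrove 2.070, Pinehurst 2.185, Oakdale 3.625, Stonebridge 2.120.
Rounding up gives 3, 3, 4, 3 = 13 seats, so the divisor must be adjusted.
With modified divisor 11700: modified quotas Ashgrove 1.801, Pinehurst 1.901, Oakdale 3.154, Stonebridge 1.845.
Rounding up: Ashgrove 2, Pinehurst 2, Oakdale 4, Stonebridge 2 (total 10).

Ashgrove=2, Pinehurst=2, Oakdale=4, Stonebridge=2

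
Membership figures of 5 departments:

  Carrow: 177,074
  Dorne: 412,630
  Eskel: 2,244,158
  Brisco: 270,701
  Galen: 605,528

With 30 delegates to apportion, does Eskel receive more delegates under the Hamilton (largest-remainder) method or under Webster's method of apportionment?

Hamilton: Carrow 2, Dorne 3, Eskel 18, Brisco 2, Galen 5.
Webster: Carrow 1, Dorne 3, Eskel 19, Brisco 2, Galen 5.
Eskel gets 18 under Hamilton and 19 under Webster.

Webster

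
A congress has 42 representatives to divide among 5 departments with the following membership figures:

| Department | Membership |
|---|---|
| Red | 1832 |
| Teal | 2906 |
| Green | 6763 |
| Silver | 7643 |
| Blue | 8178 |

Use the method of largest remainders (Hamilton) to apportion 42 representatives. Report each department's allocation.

Red=3, Teal=4, Green=10, Silver=12, Blue=13

The standard divisor is 27322/42 ≈ 650.524.
Standard quotas: Red 2.8162, Teal 4.4672, Green 10.3962, Silver 11.7490, Blue 12.5714.
Lower quotas: Red 2, Teal 4, Green 10, Silver 11, Blue 12 (sum 39, leaving 3 seats).
Remainders in descending order: Red 0.8162, Silver 0.7490, Blue 0.5714, Teal 0.4672, Green 0.3962.
Largest remainders: Red, Silver, Blue receive the extra seats.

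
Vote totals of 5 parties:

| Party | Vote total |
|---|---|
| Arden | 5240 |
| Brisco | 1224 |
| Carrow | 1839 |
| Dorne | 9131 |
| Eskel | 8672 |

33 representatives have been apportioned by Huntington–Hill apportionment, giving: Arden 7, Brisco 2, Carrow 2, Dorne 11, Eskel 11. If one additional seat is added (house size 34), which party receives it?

Dorne

Priority for the next seat is population ÷ (√(s·(s+1))).
Priorities: Arden 700.224, Brisco 499.696, Carrow 750.769, Dorne 794.752, Eskel 754.801.
Highest priority: Dorne.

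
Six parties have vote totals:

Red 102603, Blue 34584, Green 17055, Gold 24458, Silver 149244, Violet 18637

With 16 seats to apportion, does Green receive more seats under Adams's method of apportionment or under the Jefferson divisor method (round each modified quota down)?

Adams

Adams: Red 5, Blue 2, Green 1, Gold 1, Silver 6, Violet 1.
Jefferson: Red 5, Blue 1, Green 0, Gold 1, Silver 8, Violet 1.
Green gets 1 under Adams and 0 under Jefferson.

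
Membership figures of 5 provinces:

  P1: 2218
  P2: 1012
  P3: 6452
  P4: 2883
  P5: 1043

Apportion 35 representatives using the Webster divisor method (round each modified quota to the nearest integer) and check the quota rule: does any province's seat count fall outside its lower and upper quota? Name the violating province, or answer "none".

Standard quotas: P1 5.705, P2 2.603, P3 16.595, P4 7.415, P5 2.683.
Webster allocation: P1 6, P2 3, P3 16, P4 7, P5 3.
Every allocation lies between the lower and upper quota.

none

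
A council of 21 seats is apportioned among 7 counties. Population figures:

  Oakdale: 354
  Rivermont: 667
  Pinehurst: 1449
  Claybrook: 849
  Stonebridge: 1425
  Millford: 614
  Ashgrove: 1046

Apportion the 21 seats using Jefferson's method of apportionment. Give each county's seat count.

Standard divisor 6404/21 ≈ 304.952; standard quotas: Oakdale 1.161, Rivermont 2.187, Pinehurst 4.752, Claybrook 2.784, Stonebridge 4.673, Millford 2.013, Ashgrove 3.430.
Rounding down gives 1, 2, 4, 2, 4, 2, 3 = 18 seats, so the divisor must be adjusted.
With modified divisor 270: modified quotas Oakdale 1.311, Rivermont 2.470, Pinehurst 5.367, Claybrook 3.144, Stonebridge 5.278, Millford 2.274, Ashgrove 3.874.
Rounding down: Oakdale 1, Rivermont 2, Pinehurst 5, Claybrook 3, Stonebridge 5, Millford 2, Ashgrove 3 (total 21).

Oakdale 1; Rivermont 2; Pinehurst 5; Claybrook 3; Stonebridge 5; Millford 2; Ashgrove 3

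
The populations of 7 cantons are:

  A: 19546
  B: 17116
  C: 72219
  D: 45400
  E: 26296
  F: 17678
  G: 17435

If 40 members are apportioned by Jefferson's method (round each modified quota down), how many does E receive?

Standard divisor 215690/40 ≈ 5392.25; standard quotas: A 3.625, B 3.174, C 13.393, D 8.419, E 4.877, F 3.278, G 3.233.
Rounding down gives 3, 3, 13, 8, 4, 3, 3 = 37 seats, so the divisor must be adjusted.
With modified divisor 5000: modified quotas A 3.909, B 3.423, C 14.444, D 9.080, E 5.259, F 3.536, G 3.487.
Rounding down: A 3, B 3, C 14, D 9, E 5, F 3, G 3 (total 40).
E receives 5.

5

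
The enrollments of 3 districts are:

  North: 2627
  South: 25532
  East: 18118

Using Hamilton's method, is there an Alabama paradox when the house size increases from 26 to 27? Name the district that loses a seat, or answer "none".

North

At 26 seats: North 2, South 14, East 10.
At 27 seats: North 1, South 15, East 11.
North drops from 2 to 1.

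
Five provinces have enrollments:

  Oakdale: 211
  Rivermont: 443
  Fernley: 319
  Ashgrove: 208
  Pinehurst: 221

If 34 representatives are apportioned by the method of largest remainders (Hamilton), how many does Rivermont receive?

11

Standard divisor: 1402 ÷ 34 ≈ 41.235.
Standard quotas: Oakdale 5.117, Rivermont 10.743, Fernley 7.736, Ashgrove 5.044, Pinehurst 5.359.
Lower quotas: Oakdale 5, Rivermont 10, Fernley 7, Ashgrove 5, Pinehurst 5 (sum 32, leaving 2 seats).
Remainders in descending order: Rivermont 0.743, Fernley 0.736, Pinehurst 0.359, Oakdale 0.117, Ashgrove 0.044.
Largest remainders: Rivermont, Fernley receive the extra seats.
Rivermont receives 11.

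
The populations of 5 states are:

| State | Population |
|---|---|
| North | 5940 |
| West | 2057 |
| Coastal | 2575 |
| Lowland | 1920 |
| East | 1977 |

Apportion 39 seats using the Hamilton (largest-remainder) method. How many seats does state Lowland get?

5

Total 14469; standard divisor 14469/39 = 371.
Standard quotas: North 16.0108, West 5.5445, Coastal 6.9407, Lowland 5.1752, East 5.3288.
Lower quotas: North 16, West 5, Coastal 6, Lowland 5, East 5 (sum 37, leaving 2 seats).
Remainders in descending order: Coastal 0.9407, West 0.5445, East 0.3288, Lowland 0.1752, North 0.0108.
The surplus seats go to Coastal, West.
Lowland receives 5.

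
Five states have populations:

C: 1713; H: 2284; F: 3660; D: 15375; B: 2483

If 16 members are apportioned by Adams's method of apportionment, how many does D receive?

Standard divisor 25515/16 ≈ 1594.688; standard quotas: C 1.074, H 1.432, F 2.295, D 9.641, B 1.557.
Rounding up gives 2, 2, 3, 10, 2 = 19 seats, so the divisor must be adjusted.
With modified divisor 1900: modified quotas C 0.902, H 1.202, F 1.926, D 8.092, B 1.307.
Rounding up: C 1, H 2, F 2, D 9, B 2 (total 16).
D receives 9.

9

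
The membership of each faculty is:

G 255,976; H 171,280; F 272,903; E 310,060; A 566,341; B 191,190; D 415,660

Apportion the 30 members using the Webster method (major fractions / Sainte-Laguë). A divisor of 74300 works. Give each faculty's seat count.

With modified divisor 74300: modified quotas G 3.445, H 2.305, F 3.673, E 4.173, A 7.622, B 2.573, D 5.594.
Rounding to the nearest integer: G 3, H 2, F 4, E 4, A 8, B 3, D 6 (total 30).

G: 3; H: 2; F: 4; E: 4; A: 8; B: 3; D: 6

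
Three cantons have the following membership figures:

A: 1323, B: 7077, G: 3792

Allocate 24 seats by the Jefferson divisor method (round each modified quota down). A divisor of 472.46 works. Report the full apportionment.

A: 2, B: 14, G: 8

With modified divisor 472.46: modified quotas A 2.800, B 14.979, G 8.026.
Rounding down: A 2, B 14, G 8 (total 24).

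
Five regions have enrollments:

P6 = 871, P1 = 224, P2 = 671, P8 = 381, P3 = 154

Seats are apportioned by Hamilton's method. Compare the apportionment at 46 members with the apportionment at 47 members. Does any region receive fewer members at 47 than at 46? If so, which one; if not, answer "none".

P1

At 46 seats: P6 17, P1 5, P2 13, P8 8, P3 3.
At 47 seats: P6 18, P1 4, P2 14, P8 8, P3 3.
P1 drops from 5 to 4.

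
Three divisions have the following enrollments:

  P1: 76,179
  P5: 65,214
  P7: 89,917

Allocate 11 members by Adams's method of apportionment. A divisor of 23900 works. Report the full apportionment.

P1=4, P5=3, P7=4

With modified divisor 23900: modified quotas P1 3.187, P5 2.729, P7 3.762.
Rounding up: P1 4, P5 3, P7 4 (total 11).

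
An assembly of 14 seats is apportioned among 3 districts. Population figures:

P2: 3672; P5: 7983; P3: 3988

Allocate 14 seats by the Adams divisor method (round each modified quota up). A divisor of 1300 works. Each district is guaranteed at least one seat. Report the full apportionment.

P2: 3; P5: 7; P3: 4

With modified divisor 1300: modified quotas P2 2.825, P5 6.141, P3 3.068.
Rounding up: P2 3, P5 7, P3 4 (total 14).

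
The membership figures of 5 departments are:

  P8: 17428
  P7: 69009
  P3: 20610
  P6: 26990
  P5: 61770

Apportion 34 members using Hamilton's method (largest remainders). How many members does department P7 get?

The standard divisor is 195807/34 ≈ 5759.029.
Standard quotas: P8 3.0262, P7 11.9827, P3 3.5787, P6 4.6866, P5 10.7258.
Lower quotas: P8 3, P7 11, P3 3, P6 4, P5 10 (sum 31, leaving 3 seats).
Remainders in descending order: P7 0.9827, P5 0.7258, P6 0.6866, P3 0.5787, P8 0.0262.
The surplus seats go to P7, P5, P6.
P7 receives 12.

12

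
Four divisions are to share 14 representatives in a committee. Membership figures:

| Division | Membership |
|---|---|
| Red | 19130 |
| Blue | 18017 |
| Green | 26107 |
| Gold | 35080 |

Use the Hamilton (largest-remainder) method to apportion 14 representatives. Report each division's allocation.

Red 3, Blue 2, Green 4, Gold 5

Total 98334; standard divisor 98334/14 ≈ 7023.857.
Standard quotas: Red 2.7236, Blue 2.5651, Green 3.7169, Gold 4.9944.
Lower quotas: Red 2, Blue 2, Green 3, Gold 4 (sum 11, leaving 3 seats).
Remainders in descending order: Gold 0.9944, Red 0.7236, Green 0.7169, Blue 0.5651.
The surplus seats go to Gold, Red, Green.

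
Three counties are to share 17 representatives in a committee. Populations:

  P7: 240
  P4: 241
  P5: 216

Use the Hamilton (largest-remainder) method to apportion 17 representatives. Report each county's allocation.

P7 6, P4 6, P5 5

Standard divisor: 697 ÷ 17 = 41.
Standard quotas: P7 5.854, P4 5.878, P5 5.268.
Lower quotas: P7 5, P4 5, P5 5 (sum 15, leaving 2 seats).
Remainders in descending order: P4 0.878, P7 0.854, P5 0.268.
Largest remainders: P4, P7 receive the extra seats.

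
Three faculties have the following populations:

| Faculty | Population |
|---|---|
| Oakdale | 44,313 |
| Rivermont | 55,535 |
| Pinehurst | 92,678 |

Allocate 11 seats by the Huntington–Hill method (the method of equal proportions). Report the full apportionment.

Oakdale 3; Rivermont 3; Pinehurst 5

With divisor 17506: modified quotas Oakdale 2.531, Rivermont 3.172, Pinehurst 5.294.
Geometric-mean thresholds: Oakdale √(2·3)=2.449, Rivermont √(3·4)=3.464, Pinehurst √(5·6)=5.477.
Each quota rounded against its threshold gives Oakdale 3, Rivermont 3, Pinehurst 5 (total 11).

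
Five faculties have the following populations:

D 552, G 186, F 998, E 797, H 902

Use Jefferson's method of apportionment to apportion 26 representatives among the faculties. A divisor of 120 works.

D 4, G 1, F 8, E 6, H 7

With modified divisor 120: modified quotas D 4.600, G 1.550, F 8.317, E 6.642, H 7.517.
Rounding down: D 4, G 1, F 8, E 6, H 7 (total 26).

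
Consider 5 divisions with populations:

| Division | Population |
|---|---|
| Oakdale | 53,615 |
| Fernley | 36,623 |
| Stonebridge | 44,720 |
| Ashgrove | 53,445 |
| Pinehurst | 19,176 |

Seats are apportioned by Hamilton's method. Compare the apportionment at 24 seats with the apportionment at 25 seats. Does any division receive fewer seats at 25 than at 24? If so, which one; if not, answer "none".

Fernley

At 24 seats: Oakdale 6, Fernley 5, Stonebridge 5, Ashgrove 6, Pinehurst 2.
At 25 seats: Oakdale 7, Fernley 4, Stonebridge 5, Ashgrove 7, Pinehurst 2.
Fernley drops from 5 to 4.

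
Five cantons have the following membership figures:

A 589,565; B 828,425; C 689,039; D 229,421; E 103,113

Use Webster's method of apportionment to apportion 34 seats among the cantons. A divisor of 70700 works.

A 8, B 12, C 10, D 3, E 1

With modified divisor 70700: modified quotas A 8.339, B 11.717, C 9.746, D 3.245, E 1.458.
Rounding to the nearest integer: A 8, B 12, C 10, D 3, E 1 (total 34).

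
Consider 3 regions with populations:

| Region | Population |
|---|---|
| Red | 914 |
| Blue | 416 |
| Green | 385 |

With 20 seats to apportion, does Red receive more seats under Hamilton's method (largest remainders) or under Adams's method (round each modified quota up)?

Hamilton

Hamilton: Red 11, Blue 5, Green 4.
Adams: Red 10, Blue 5, Green 5.
Red gets 11 under Hamilton and 10 under Adams.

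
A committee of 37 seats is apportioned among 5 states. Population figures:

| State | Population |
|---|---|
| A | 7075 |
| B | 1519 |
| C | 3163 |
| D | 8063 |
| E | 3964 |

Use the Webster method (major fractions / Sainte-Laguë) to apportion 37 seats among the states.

A 11, B 2, C 5, D 13, E 6

Standard divisor 23784/37 ≈ 642.811; standard quotas: A 11.006, B 2.363, C 4.921, D 12.543, E 6.167.
Rounding to the nearest integer gives A 11, B 2, C 5, D 13, E 6 — total 37, matching the house size, so no adjustment is needed.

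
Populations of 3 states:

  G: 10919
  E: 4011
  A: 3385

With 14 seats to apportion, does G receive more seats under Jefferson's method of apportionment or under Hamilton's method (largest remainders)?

Jefferson

Jefferson: G 9, E 3, A 2.
Hamilton: G 8, E 3, A 3.
G gets 9 under Jefferson and 8 under Hamilton.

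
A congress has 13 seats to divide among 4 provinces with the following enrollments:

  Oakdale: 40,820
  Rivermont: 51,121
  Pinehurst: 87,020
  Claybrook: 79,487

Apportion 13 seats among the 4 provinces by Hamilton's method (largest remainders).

Standard divisor: 258448 ÷ 13 ≈ 19880.615.
Standard quotas: Oakdale 2.0533, Rivermont 2.5714, Pinehurst 4.3771, Claybrook 3.9982.
Lower quotas: Oakdale 2, Rivermont 2, Pinehurst 4, Claybrook 3 (sum 11, leaving 2 seats).
Remainders in descending order: Claybrook 0.9982, Rivermont 0.5714, Pinehurst 0.3771, Oakdale 0.0533.
Largest remainders: Claybrook, Rivermont receive the extra seats.

Oakdale 2, Rivermont 3, Pinehurst 4, Claybrook 4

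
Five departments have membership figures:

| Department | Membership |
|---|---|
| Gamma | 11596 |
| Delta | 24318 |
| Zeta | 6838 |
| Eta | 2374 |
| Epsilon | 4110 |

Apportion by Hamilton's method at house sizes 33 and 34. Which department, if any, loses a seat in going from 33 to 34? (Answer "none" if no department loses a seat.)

Eta

At 33 seats: Gamma 8, Delta 16, Zeta 4, Eta 2, Epsilon 3.
At 34 seats: Gamma 8, Delta 17, Zeta 5, Eta 1, Epsilon 3.
Eta drops from 2 to 1.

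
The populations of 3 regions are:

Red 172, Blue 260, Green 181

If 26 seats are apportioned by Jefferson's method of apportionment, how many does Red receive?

Standard divisor 613/26 ≈ 23.577; standard quotas: Red 7.295, Blue 11.028, Green 7.677.
Rounding down gives 7, 11, 7 = 25 seats, so the divisor must be adjusted.
With modified divisor 22: modified quotas Red 7.818, Blue 11.818, Green 8.227.
Rounding down: Red 7, Blue 11, Green 8 (total 26).
Red receives 7.

7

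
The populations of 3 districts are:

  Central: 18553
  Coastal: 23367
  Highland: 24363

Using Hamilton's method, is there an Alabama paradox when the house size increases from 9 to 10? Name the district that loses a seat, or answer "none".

none

At 9 seats: Central 3, Coastal 3, Highland 3.
At 10 seats: Central 3, Coastal 3, Highland 4.
No district's allocation decreased.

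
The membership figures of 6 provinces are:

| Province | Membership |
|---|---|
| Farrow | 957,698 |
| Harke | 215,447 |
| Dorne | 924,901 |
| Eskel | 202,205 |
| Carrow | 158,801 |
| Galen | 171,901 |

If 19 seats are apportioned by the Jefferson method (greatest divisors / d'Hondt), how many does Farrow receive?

Standard divisor 2630953/19 ≈ 138471.211; standard quotas: Farrow 6.916, Harke 1.556, Dorne 6.679, Eskel 1.460, Carrow 1.147, Galen 1.241.
Rounding down gives 6, 1, 6, 1, 1, 1 = 16 seats, so the divisor must be adjusted.
With modified divisor 117700: modified quotas Farrow 8.137, Harke 1.830, Dorne 7.858, Eskel 1.718, Carrow 1.349, Galen 1.461.
Rounding down: Farrow 8, Harke 1, Dorne 7, Eskel 1, Carrow 1, Galen 1 (total 19).
Farrow receives 8.

8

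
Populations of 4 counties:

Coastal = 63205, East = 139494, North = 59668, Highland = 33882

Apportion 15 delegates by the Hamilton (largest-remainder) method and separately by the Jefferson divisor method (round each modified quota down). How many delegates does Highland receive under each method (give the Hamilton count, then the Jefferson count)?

Hamilton: Coastal 3, East 7, North 3, Highland 2.
Jefferson: Coastal 3, East 8, North 3, Highland 1.
Highland gets 2 under Hamilton and 1 under Jefferson.

2 and 1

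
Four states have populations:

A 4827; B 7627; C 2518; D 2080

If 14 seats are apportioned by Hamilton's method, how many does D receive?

Total 17052; standard divisor 17052/14 = 1218.
Standard quotas: A 3.9631, B 6.2619, C 2.0673, D 1.7077.
Lower quotas: A 3, B 6, C 2, D 1 (sum 12, leaving 2 seats).
Remainders in descending order: A 0.9631, D 0.7077, B 0.2619, C 0.0673.
The surplus seats go to A, D.
D receives 2.

2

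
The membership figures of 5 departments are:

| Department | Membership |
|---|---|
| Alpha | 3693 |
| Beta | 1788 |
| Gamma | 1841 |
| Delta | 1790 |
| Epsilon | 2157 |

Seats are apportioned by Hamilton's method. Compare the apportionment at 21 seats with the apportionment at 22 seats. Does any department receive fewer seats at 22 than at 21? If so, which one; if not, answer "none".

At 21 seats: Alpha 7, Beta 3, Gamma 4, Delta 3, Epsilon 4.
At 22 seats: Alpha 7, Beta 3, Gamma 4, Delta 4, Epsilon 4.
No department's allocation decreased.

none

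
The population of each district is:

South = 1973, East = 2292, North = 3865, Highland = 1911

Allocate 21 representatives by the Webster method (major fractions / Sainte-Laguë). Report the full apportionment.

South=4, East=5, North=8, Highland=4

Standard divisor 10041/21 ≈ 478.143; standard quotas: South 4.126, East 4.794, North 8.083, Highland 3.997.
Rounding to the nearest integer gives South 4, East 5, North 8, Highland 4 — total 21, matching the house size, so no adjustment is needed.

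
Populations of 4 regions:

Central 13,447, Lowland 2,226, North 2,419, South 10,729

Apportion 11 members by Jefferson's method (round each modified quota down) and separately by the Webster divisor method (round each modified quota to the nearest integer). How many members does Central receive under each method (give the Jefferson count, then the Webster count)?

6 and 5

Jefferson: Central 6, Lowland 0, North 1, South 4.
Webster: Central 5, Lowland 1, North 1, South 4.
Central gets 6 under Jefferson and 5 under Webster.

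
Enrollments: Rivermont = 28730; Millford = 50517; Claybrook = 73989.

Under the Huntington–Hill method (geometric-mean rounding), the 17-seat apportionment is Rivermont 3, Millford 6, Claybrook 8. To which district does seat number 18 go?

Claybrook

Priority for the next seat is population ÷ (√(s·(s+1))).
Priorities: Rivermont 8293.637, Millford 7794.942, Claybrook 8719.687.
Highest priority: Claybrook.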